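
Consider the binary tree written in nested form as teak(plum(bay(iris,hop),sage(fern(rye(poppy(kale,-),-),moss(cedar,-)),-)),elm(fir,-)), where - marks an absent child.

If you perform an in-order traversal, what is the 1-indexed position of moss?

In-order visits the left subtree, then the node, then the right subtree.
At teak: go left to plum.
  At plum: go left to bay.
    At bay: go left to iris.
      iris is a leaf — visit iris.
    Visit bay.
    At bay: go right to hop.
      hop is a leaf — visit hop.
  Visit plum.
  At plum: go right to sage.
    At sage: go left to fern.
      At fern: go left to rye.
        At rye: go left to poppy.
          At poppy: go left to kale.
            kale is a leaf — visit kale.
          Visit poppy.
          At poppy: no right child.
        Visit rye.
        At rye: no right child.
      Visit fern.
      At fern: go right to moss.
        At moss: go left to cedar.
          cedar is a leaf — visit cedar.
        Visit moss.
        At moss: no right child.
    Visit sage.
    At sage: no right child.
Visit teak.
At teak: go right to elm.
  At elm: go left to fir.
    fir is a leaf — visit fir.
  Visit elm.
  At elm: no right child.
Full in-order sequence: iris, bay, hop, plum, kale, poppy, rye, fern, cedar, moss, sage, teak, fir, elm.

10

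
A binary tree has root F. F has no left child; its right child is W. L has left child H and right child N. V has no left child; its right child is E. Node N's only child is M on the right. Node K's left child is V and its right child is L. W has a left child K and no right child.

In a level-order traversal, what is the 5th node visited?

Level-order visits nodes level by level from the root, left to right within each level.
Level 0: F
Level 1: W
Level 2: K
Level 3: V, L
Level 4: E, H, N
Level 5: M
Full level-order sequence: F, W, K, V, L, E, H, N, M.

L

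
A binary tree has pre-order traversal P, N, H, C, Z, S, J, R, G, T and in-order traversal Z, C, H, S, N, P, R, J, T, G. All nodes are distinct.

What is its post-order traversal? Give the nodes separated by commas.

Z, C, S, H, N, R, T, G, J, P

The first element of pre-order is the root; it splits in-order into left and right subtrees.
Root P: left subtree has 5 nodes {Z, C, H, S, N}, right has 4 {R, J, T, G}.
  Root N: left subtree has 4 nodes {Z, C, H, S}, right has 0 { }.
    Root H: left subtree has 2 nodes {Z, C}, right has 1 {S}.
      Root C: left subtree has 1 node {Z}, right has 0 { }.
  Root J: left subtree has 1 node {R}, right has 2 {T, G}.
    Root G: left subtree has 1 node {T}, right has 0 { }.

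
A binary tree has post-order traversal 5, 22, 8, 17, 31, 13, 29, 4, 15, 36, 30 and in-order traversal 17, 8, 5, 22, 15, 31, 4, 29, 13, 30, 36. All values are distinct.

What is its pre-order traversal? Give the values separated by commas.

The last element of post-order is the root; it splits in-order into left and right subtrees.
Root 30: left subtree has 9 nodes {17, 8, 5, 22, 15, 31, 4, 29, 13}, right has 1 {36}.
  Root 15: left subtree has 4 nodes {17, 8, 5, 22}, right has 4 {31, 4, 29, 13}.
    Root 17: left subtree has 0 nodes { }, right has 3 {8, 5, 22}.
      Root 8: left subtree has 0 nodes { }, right has 2 {5, 22}.
        Root 22: left subtree has 1 node {5}, right has 0 { }.
    Root 4: left subtree has 1 node {31}, right has 2 {29, 13}.
      Root 29: left subtree has 0 nodes { }, right has 1 {13}.

30, 15, 17, 8, 22, 5, 4, 31, 29, 13, 36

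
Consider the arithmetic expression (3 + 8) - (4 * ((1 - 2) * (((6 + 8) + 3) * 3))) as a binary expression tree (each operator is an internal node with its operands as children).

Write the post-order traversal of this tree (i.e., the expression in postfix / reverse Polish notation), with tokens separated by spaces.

Post-order on an expression tree gives postfix notation: for each operator, emit left operand, right operand, then the operator.

3 8 + 4 1 2 - 6 8 + 3 + 3 * * * -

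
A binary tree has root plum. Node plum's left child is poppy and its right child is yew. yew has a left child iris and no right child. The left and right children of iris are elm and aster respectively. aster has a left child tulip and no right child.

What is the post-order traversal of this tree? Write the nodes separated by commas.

Post-order visits the left subtree, then the right subtree, then the node.
At plum: go left to poppy.
  poppy is a leaf — visit poppy.
At plum: go right to yew.
  At yew: go left to iris.
    At iris: go left to elm.
      elm is a leaf — visit elm.
    At iris: go right to aster.
      At aster: go left to tulip.
        tulip is a leaf — visit tulip.
      At aster: no right child.
      Visit aster.
    Visit iris.
  At yew: no right child.
  Visit yew.
Visit plum.

poppy, elm, tulip, aster, iris, yew, plum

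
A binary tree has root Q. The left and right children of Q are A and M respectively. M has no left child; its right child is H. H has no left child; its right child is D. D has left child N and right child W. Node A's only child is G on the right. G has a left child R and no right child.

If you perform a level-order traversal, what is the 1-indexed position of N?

Level-order visits nodes level by level from the root, left to right within each level.
Level 0: Q
Level 1: A, M
Level 2: G, H
Level 3: R, D
Level 4: N, W
Full level-order sequence: Q, A, M, G, H, R, D, N, W.

8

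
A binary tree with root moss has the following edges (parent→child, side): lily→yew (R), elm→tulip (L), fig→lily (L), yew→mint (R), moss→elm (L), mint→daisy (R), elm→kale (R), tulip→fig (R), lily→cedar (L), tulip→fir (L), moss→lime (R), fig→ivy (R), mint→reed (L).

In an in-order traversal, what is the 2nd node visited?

tulip

In-order visits the left subtree, then the node, then the right subtree.
At moss: go left to elm.
  At elm: go left to tulip.
    At tulip: go left to fir.
      fir is a leaf — visit fir.
    Visit tulip.
    At tulip: go right to fig.
      At fig: go left to lily.
        At lily: go left to cedar.
          cedar is a leaf — visit cedar.
        Visit lily.
        At lily: go right to yew.
          At yew: no left child.
          Visit yew.
          At yew: go right to mint.
            At mint: go left to reed.
              reed is a leaf — visit reed.
            Visit mint.
            At mint: go right to daisy.
              daisy is a leaf — visit daisy.
      Visit fig.
      At fig: go right to ivy.
        ivy is a leaf — visit ivy.
  Visit elm.
  At elm: go right to kale.
    kale is a leaf — visit kale.
Visit moss.
At moss: go right to lime.
  lime is a leaf — visit lime.
Full in-order sequence: fir, tulip, cedar, lily, yew, reed, mint, daisy, fig, ivy, elm, kale, moss, lime.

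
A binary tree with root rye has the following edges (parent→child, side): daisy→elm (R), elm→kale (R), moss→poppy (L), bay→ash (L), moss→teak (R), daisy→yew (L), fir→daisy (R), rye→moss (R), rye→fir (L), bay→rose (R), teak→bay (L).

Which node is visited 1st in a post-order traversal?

Post-order visits the left subtree, then the right subtree, then the node.
At rye: go left to fir.
  At fir: no left child.
  At fir: go right to daisy.
    At daisy: go left to yew.
      yew is a leaf — visit yew.
    At daisy: go right to elm.
      At elm: no left child.
      At elm: go right to kale.
        kale is a leaf — visit kale.
      Visit elm.
    Visit daisy.
  Visit fir.
At rye: go right to moss.
  At moss: go left to poppy.
    poppy is a leaf — visit poppy.
  At moss: go right to teak.
    At teak: go left to bay.
      At bay: go left to ash.
        ash is a leaf — visit ash.
      At bay: go right to rose.
        rose is a leaf — visit rose.
      Visit bay.
    At teak: no right child.
    Visit teak.
  Visit moss.
Visit rye.
Full post-order sequence: yew, kale, elm, daisy, fir, poppy, ash, rose, bay, teak, moss, rye.

yew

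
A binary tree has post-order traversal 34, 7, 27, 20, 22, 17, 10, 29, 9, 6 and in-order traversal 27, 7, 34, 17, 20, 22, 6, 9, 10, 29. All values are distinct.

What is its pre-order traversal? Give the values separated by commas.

The last element of post-order is the root; it splits in-order into left and right subtrees.
Root 6: left subtree has 6 nodes {27, 7, 34, 17, 20, 22}, right has 3 {9, 10, 29}.
  Root 17: left subtree has 3 nodes {27, 7, 34}, right has 2 {20, 22}.
    Root 27: left subtree has 0 nodes { }, right has 2 {7, 34}.
      Root 7: left subtree has 0 nodes { }, right has 1 {34}.
    Root 22: left subtree has 1 node {20}, right has 0 { }.
  Root 9: left subtree has 0 nodes { }, right has 2 {10, 29}.
    Root 29: left subtree has 1 node {10}, right has 0 { }.

6, 17, 27, 7, 34, 22, 20, 9, 29, 10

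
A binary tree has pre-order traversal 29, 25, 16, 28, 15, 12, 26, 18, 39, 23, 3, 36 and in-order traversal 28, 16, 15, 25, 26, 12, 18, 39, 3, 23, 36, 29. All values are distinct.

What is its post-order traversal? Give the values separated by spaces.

28 15 16 26 3 36 23 39 18 12 25 29

The first element of pre-order is the root; it splits in-order into left and right subtrees.
Root 29: left subtree has 11 nodes {28, 16, 15, 25, 26, 12, 18, 39, 3, 23, 36}, right has 0 { }.
  Root 25: left subtree has 3 nodes {28, 16, 15}, right has 7 {26, 12, 18, 39, 3, 23, 36}.
    Root 16: left subtree has 1 node {28}, right has 1 {15}.
    Root 12: left subtree has 1 node {26}, right has 5 {18, 39, 3, 23, 36}.
      Root 18: left subtree has 0 nodes { }, right has 4 {39, 3, 23, 36}.
        Root 39: left subtree has 0 nodes { }, right has 3 {3, 23, 36}.
          Root 23: left subtree has 1 node {3}, right has 1 {36}.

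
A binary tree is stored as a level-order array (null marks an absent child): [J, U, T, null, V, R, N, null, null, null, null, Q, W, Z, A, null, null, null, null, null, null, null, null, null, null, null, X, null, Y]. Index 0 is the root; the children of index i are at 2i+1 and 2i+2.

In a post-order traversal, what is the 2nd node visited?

Post-order visits the left subtree, then the right subtree, then the node.
At J: go left to U.
  At U: no left child.
  At U: go right to V.
    V is a leaf — visit V.
  Visit U.
At J: go right to T.
  At T: go left to R.
    At R: go left to Q.
      Q is a leaf — visit Q.
    At R: go right to W.
      At W: no left child.
      At W: go right to X.
        X is a leaf — visit X.
      Visit W.
    Visit R.
  At T: go right to N.
    At N: go left to Z.
      At Z: no left child.
      At Z: go right to Y.
        Y is a leaf — visit Y.
      Visit Z.
    At N: go right to A.
      A is a leaf — visit A.
    Visit N.
  Visit T.
Visit J.
Full post-order sequence: V, U, Q, X, W, R, Y, Z, A, N, T, J.

U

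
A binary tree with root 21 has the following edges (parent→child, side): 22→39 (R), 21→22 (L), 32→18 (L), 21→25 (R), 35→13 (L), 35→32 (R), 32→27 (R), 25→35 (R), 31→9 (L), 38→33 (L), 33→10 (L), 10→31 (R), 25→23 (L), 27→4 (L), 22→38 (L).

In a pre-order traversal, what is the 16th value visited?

4

Pre-order visits the node, then its left subtree, then its right subtree.
Visit 21.
At 21: go left to 22.
  Visit 22.
  At 22: go left to 38.
    Visit 38.
    At 38: go left to 33.
      Visit 33.
      At 33: go left to 10.
        Visit 10.
        At 10: no left child.
        At 10: go right to 31.
          Visit 31.
          At 31: go left to 9.
            9 is a leaf — visit 9.
          At 31: no right child.
      At 33: no right child.
    At 38: no right child.
  At 22: go right to 39.
    39 is a leaf — visit 39.
At 21: go right to 25.
  Visit 25.
  At 25: go left to 23.
    23 is a leaf — visit 23.
  At 25: go right to 35.
    Visit 35.
    At 35: go left to 13.
      13 is a leaf — visit 13.
    At 35: go right to 32.
      Visit 32.
      At 32: go left to 18.
        18 is a leaf — visit 18.
      At 32: go right to 27.
        Visit 27.
        At 27: go left to 4.
          4 is a leaf — visit 4.
        At 27: no right child.
Full pre-order sequence: 21, 22, 38, 33, 10, 31, 9, 39, 25, 23, 35, 13, 32, 18, 27, 4.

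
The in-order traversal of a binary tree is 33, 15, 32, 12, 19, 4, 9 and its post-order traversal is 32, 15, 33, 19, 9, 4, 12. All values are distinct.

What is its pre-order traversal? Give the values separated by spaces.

12 33 15 32 4 19 9

The last element of post-order is the root; it splits in-order into left and right subtrees.
Root 12: left subtree has 3 nodes {33, 15, 32}, right has 3 {19, 4, 9}.
  Root 33: left subtree has 0 nodes { }, right has 2 {15, 32}.
    Root 15: left subtree has 0 nodes { }, right has 1 {32}.
  Root 4: left subtree has 1 node {19}, right has 1 {9}.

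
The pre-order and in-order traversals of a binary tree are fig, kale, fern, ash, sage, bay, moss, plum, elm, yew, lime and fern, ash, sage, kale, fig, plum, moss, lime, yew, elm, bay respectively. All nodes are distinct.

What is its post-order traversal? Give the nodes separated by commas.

The first element of pre-order is the root; it splits in-order into left and right subtrees.
Root fig: left subtree has 4 nodes {fern, ash, sage, kale}, right has 6 {plum, moss, lime, yew, elm, bay}.
  Root kale: left subtree has 3 nodes {fern, ash, sage}, right has 0 { }.
    Root fern: left subtree has 0 nodes { }, right has 2 {ash, sage}.
      Root ash: left subtree has 0 nodes { }, right has 1 {sage}.
  Root bay: left subtree has 5 nodes {plum, moss, lime, yew, elm}, right has 0 { }.
    Root moss: left subtree has 1 node {plum}, right has 3 {lime, yew, elm}.
      Root elm: left subtree has 2 nodes {lime, yew}, right has 0 { }.
        Root yew: left subtree has 1 node {lime}, right has 0 { }.

sage, ash, fern, kale, plum, lime, yew, elm, moss, bay, fig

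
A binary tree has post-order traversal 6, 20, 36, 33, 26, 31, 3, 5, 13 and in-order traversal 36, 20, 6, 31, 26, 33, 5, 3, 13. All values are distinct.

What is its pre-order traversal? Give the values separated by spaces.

13 5 31 36 20 6 26 33 3

The last element of post-order is the root; it splits in-order into left and right subtrees.
Root 13: left subtree has 8 nodes {36, 20, 6, 31, 26, 33, 5, 3}, right has 0 { }.
  Root 5: left subtree has 6 nodes {36, 20, 6, 31, 26, 33}, right has 1 {3}.
    Root 31: left subtree has 3 nodes {36, 20, 6}, right has 2 {26, 33}.
      Root 36: left subtree has 0 nodes { }, right has 2 {20, 6}.
        Root 20: left subtree has 0 nodes { }, right has 1 {6}.
      Root 26: left subtree has 0 nodes { }, right has 1 {33}.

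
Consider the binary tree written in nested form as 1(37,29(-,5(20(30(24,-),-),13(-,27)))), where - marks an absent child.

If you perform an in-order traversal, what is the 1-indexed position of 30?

5

In-order visits the left subtree, then the node, then the right subtree.
At 1: go left to 37.
  37 is a leaf — visit 37.
Visit 1.
At 1: go right to 29.
  At 29: no left child.
  Visit 29.
  At 29: go right to 5.
    At 5: go left to 20.
      At 20: go left to 30.
        At 30: go left to 24.
          24 is a leaf — visit 24.
        Visit 30.
        At 30: no right child.
      Visit 20.
      At 20: no right child.
    Visit 5.
    At 5: go right to 13.
      At 13: no left child.
      Visit 13.
      At 13: go right to 27.
        27 is a leaf — visit 27.
Full in-order sequence: 37, 1, 29, 24, 30, 20, 5, 13, 27.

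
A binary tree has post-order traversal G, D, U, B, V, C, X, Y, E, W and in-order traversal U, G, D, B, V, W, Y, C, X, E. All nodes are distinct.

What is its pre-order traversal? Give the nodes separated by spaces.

The last element of post-order is the root; it splits in-order into left and right subtrees.
Root W: left subtree has 5 nodes {U, G, D, B, V}, right has 4 {Y, C, X, E}.
  Root V: left subtree has 4 nodes {U, G, D, B}, right has 0 { }.
    Root B: left subtree has 3 nodes {U, G, D}, right has 0 { }.
      Root U: left subtree has 0 nodes { }, right has 2 {G, D}.
        Root D: left subtree has 1 node {G}, right has 0 { }.
  Root E: left subtree has 3 nodes {Y, C, X}, right has 0 { }.
    Root Y: left subtree has 0 nodes { }, right has 2 {C, X}.
      Root X: left subtree has 1 node {C}, right has 0 { }.

W V B U D G E Y X C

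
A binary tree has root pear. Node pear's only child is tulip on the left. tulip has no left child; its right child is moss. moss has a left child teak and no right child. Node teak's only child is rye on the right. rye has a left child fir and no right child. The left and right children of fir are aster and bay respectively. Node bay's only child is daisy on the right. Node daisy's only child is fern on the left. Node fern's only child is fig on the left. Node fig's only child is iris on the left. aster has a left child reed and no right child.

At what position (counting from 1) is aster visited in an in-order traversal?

4

In-order visits the left subtree, then the node, then the right subtree.
At pear: go left to tulip.
  At tulip: no left child.
  Visit tulip.
  At tulip: go right to moss.
    At moss: go left to teak.
      At teak: no left child.
      Visit teak.
      At teak: go right to rye.
        At rye: go left to fir.
          At fir: go left to aster.
            At aster: go left to reed.
              reed is a leaf — visit reed.
            Visit aster.
            At aster: no right child.
          Visit fir.
          At fir: go right to bay.
            At bay: no left child.
            Visit bay.
            At bay: go right to daisy.
              At daisy: go left to fern.
                At fern: go left to fig.
                  At fig: go left to iris.
                    iris is a leaf — visit iris.
                  Visit fig.
                  At fig: no right child.
                Visit fern.
                At fern: no right child.
              Visit daisy.
              At daisy: no right child.
        Visit rye.
        At rye: no right child.
    Visit moss.
    At moss: no right child.
Visit pear.
At pear: no right child.
Full in-order sequence: tulip, teak, reed, aster, fir, bay, iris, fig, fern, daisy, rye, moss, pear.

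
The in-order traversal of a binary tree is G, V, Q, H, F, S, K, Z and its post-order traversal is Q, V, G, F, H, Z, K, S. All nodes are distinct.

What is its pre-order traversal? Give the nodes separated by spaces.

S H G V Q F K Z

The last element of post-order is the root; it splits in-order into left and right subtrees.
Root S: left subtree has 5 nodes {G, V, Q, H, F}, right has 2 {K, Z}.
  Root H: left subtree has 3 nodes {G, V, Q}, right has 1 {F}.
    Root G: left subtree has 0 nodes { }, right has 2 {V, Q}.
      Root V: left subtree has 0 nodes { }, right has 1 {Q}.
  Root K: left subtree has 0 nodes { }, right has 1 {Z}.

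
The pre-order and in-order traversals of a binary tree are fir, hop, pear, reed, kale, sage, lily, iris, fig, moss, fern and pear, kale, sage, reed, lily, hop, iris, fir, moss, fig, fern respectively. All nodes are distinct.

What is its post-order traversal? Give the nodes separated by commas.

The first element of pre-order is the root; it splits in-order into left and right subtrees.
Root fir: left subtree has 7 nodes {pear, kale, sage, reed, lily, hop, iris}, right has 3 {moss, fig, fern}.
  Root hop: left subtree has 5 nodes {pear, kale, sage, reed, lily}, right has 1 {iris}.
    Root pear: left subtree has 0 nodes { }, right has 4 {kale, sage, reed, lily}.
      Root reed: left subtree has 2 nodes {kale, sage}, right has 1 {lily}.
        Root kale: left subtree has 0 nodes { }, right has 1 {sage}.
  Root fig: left subtree has 1 node {moss}, right has 1 {fern}.

sage, kale, lily, reed, pear, iris, hop, moss, fern, fig, fir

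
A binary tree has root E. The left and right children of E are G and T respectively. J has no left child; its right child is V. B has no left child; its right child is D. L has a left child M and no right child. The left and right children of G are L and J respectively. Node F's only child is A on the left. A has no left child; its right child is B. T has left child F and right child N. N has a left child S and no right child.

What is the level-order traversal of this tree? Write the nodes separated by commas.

Level-order visits nodes level by level from the root, left to right within each level.
Level 0: E
Level 1: G, T
Level 2: L, J, F, N
Level 3: M, V, A, S
Level 4: B
Level 5: D

E, G, T, L, J, F, N, M, V, A, S, B, D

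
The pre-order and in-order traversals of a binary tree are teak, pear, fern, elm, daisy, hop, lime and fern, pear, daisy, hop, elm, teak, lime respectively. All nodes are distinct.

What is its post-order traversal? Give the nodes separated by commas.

fern, hop, daisy, elm, pear, lime, teak

The first element of pre-order is the root; it splits in-order into left and right subtrees.
Root teak: left subtree has 5 nodes {fern, pear, daisy, hop, elm}, right has 1 {lime}.
  Root pear: left subtree has 1 node {fern}, right has 3 {daisy, hop, elm}.
    Root elm: left subtree has 2 nodes {daisy, hop}, right has 0 { }.
      Root daisy: left subtree has 0 nodes { }, right has 1 {hop}.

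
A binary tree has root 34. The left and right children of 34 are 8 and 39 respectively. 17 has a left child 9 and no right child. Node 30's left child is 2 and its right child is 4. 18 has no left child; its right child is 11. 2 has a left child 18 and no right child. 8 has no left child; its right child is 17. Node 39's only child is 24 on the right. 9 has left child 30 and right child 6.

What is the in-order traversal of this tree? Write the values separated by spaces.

8 18 11 2 30 4 9 6 17 34 39 24

In-order visits the left subtree, then the node, then the right subtree.
At 34: go left to 8.
  At 8: no left child.
  Visit 8.
  At 8: go right to 17.
    At 17: go left to 9.
      At 9: go left to 30.
        At 30: go left to 2.
          At 2: go left to 18.
            At 18: no left child.
            Visit 18.
            At 18: go right to 11.
              11 is a leaf — visit 11.
          Visit 2.
          At 2: no right child.
        Visit 30.
        At 30: go right to 4.
          4 is a leaf — visit 4.
      Visit 9.
      At 9: go right to 6.
        6 is a leaf — visit 6.
    Visit 17.
    At 17: no right child.
Visit 34.
At 34: go right to 39.
  At 39: no left child.
  Visit 39.
  At 39: go right to 24.
    24 is a leaf — visit 24.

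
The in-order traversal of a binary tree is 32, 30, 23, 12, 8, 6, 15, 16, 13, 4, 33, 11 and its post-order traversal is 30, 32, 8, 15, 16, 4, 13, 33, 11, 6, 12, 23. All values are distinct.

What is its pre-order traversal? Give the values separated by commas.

The last element of post-order is the root; it splits in-order into left and right subtrees.
Root 23: left subtree has 2 nodes {32, 30}, right has 9 {12, 8, 6, 15, 16, 13, 4, 33, 11}.
  Root 32: left subtree has 0 nodes { }, right has 1 {30}.
  Root 12: left subtree has 0 nodes { }, right has 8 {8, 6, 15, 16, 13, 4, 33, 11}.
    Root 6: left subtree has 1 node {8}, right has 6 {15, 16, 13, 4, 33, 11}.
      Root 11: left subtree has 5 nodes {15, 16, 13, 4, 33}, right has 0 { }.
        Root 33: left subtree has 4 nodes {15, 16, 13, 4}, right has 0 { }.
          Root 13: left subtree has 2 nodes {15, 16}, right has 1 {4}.
            Root 16: left subtree has 1 node {15}, right has 0 { }.

23, 32, 30, 12, 6, 8, 11, 33, 13, 16, 15, 4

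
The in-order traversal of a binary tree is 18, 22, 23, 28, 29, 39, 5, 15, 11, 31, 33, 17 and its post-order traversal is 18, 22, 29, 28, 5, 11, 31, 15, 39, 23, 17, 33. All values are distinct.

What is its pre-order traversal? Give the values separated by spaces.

The last element of post-order is the root; it splits in-order into left and right subtrees.
Root 33: left subtree has 10 nodes {18, 22, 23, 28, 29, 39, 5, 15, 11, 31}, right has 1 {17}.
  Root 23: left subtree has 2 nodes {18, 22}, right has 7 {28, 29, 39, 5, 15, 11, 31}.
    Root 22: left subtree has 1 node {18}, right has 0 { }.
    Root 39: left subtree has 2 nodes {28, 29}, right has 4 {5, 15, 11, 31}.
      Root 28: left subtree has 0 nodes { }, right has 1 {29}.
      Root 15: left subtree has 1 node {5}, right has 2 {11, 31}.
        Root 31: left subtree has 1 node {11}, right has 0 { }.

33 23 22 18 39 28 29 15 5 31 11 17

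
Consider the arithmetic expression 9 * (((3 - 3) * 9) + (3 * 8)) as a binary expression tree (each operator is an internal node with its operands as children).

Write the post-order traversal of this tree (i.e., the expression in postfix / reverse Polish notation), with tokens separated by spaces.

Post-order on an expression tree gives postfix notation: for each operator, emit left operand, right operand, then the operator.

9 3 3 - 9 * 3 8 * + *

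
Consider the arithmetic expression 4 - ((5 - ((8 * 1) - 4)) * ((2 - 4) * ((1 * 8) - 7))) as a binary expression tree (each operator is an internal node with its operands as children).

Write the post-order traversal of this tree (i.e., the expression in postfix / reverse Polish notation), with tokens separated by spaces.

Post-order on an expression tree gives postfix notation: for each operator, emit left operand, right operand, then the operator.

4 5 8 1 * 4 - - 2 4 - 1 8 * 7 - * * -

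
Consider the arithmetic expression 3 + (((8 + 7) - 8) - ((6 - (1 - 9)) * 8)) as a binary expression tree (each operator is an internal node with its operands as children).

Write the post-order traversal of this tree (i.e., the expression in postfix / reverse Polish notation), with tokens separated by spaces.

3 8 7 + 8 - 6 1 9 - - 8 * - +

Post-order on an expression tree gives postfix notation: for each operator, emit left operand, right operand, then the operator.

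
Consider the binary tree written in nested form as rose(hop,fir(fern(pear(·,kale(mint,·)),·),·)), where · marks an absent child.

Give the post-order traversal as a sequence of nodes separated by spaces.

hop mint kale pear fern fir rose

Post-order visits the left subtree, then the right subtree, then the node.
At rose: go left to hop.
  hop is a leaf — visit hop.
At rose: go right to fir.
  At fir: go left to fern.
    At fern: go left to pear.
      At pear: no left child.
      At pear: go right to kale.
        At kale: go left to mint.
          mint is a leaf — visit mint.
        At kale: no right child.
        Visit kale.
      Visit pear.
    At fern: no right child.
    Visit fern.
  At fir: no right child.
  Visit fir.
Visit rose.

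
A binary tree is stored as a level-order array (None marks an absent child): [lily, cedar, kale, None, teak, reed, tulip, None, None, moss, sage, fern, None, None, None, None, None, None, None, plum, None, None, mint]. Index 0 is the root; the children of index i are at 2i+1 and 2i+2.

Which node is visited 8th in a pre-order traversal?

kale

Pre-order visits the node, then its left subtree, then its right subtree.
Visit lily.
At lily: go left to cedar.
  Visit cedar.
  At cedar: no left child.
  At cedar: go right to teak.
    Visit teak.
    At teak: go left to moss.
      Visit moss.
      At moss: go left to plum.
        plum is a leaf — visit plum.
      At moss: no right child.
    At teak: go right to sage.
      Visit sage.
      At sage: no left child.
      At sage: go right to mint.
        mint is a leaf — visit mint.
At lily: go right to kale.
  Visit kale.
  At kale: go left to reed.
    Visit reed.
    At reed: go left to fern.
      fern is a leaf — visit fern.
    At reed: no right child.
  At kale: go right to tulip.
    tulip is a leaf — visit tulip.
Full pre-order sequence: lily, cedar, teak, moss, plum, sage, mint, kale, reed, fern, tulip.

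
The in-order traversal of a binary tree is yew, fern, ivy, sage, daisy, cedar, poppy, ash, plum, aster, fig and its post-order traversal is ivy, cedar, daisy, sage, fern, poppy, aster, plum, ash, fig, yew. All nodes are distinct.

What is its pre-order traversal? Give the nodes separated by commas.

yew, fig, ash, poppy, fern, sage, ivy, daisy, cedar, plum, aster

The last element of post-order is the root; it splits in-order into left and right subtrees.
Root yew: left subtree has 0 nodes { }, right has 10 {fern, ivy, sage, daisy, cedar, poppy, ash, plum, aster, fig}.
  Root fig: left subtree has 9 nodes {fern, ivy, sage, daisy, cedar, poppy, ash, plum, aster}, right has 0 { }.
    Root ash: left subtree has 6 nodes {fern, ivy, sage, daisy, cedar, poppy}, right has 2 {plum, aster}.
      Root poppy: left subtree has 5 nodes {fern, ivy, sage, daisy, cedar}, right has 0 { }.
        Root fern: left subtree has 0 nodes { }, right has 4 {ivy, sage, daisy, cedar}.
          Root sage: left subtree has 1 node {ivy}, right has 2 {daisy, cedar}.
            Root daisy: left subtree has 0 nodes { }, right has 1 {cedar}.
      Root plum: left subtree has 0 nodes { }, right has 1 {aster}.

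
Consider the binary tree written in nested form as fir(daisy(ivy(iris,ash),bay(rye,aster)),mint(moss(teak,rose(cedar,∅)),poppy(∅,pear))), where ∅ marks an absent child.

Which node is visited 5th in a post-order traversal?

Post-order visits the left subtree, then the right subtree, then the node.
At fir: go left to daisy.
  At daisy: go left to ivy.
    At ivy: go left to iris.
      iris is a leaf — visit iris.
    At ivy: go right to ash.
      ash is a leaf — visit ash.
    Visit ivy.
  At daisy: go right to bay.
    At bay: go left to rye.
      rye is a leaf — visit rye.
    At bay: go right to aster.
      aster is a leaf — visit aster.
    Visit bay.
  Visit daisy.
At fir: go right to mint.
  At mint: go left to moss.
    At moss: go left to teak.
      teak is a leaf — visit teak.
    At moss: go right to rose.
      At rose: go left to cedar.
        cedar is a leaf — visit cedar.
      At rose: no right child.
      Visit rose.
    Visit moss.
  At mint: go right to poppy.
    At poppy: no left child.
    At poppy: go right to pear.
      pear is a leaf — visit pear.
    Visit poppy.
  Visit mint.
Visit fir.
Full post-order sequence: iris, ash, ivy, rye, aster, bay, daisy, teak, cedar, rose, moss, pear, poppy, mint, fir.

aster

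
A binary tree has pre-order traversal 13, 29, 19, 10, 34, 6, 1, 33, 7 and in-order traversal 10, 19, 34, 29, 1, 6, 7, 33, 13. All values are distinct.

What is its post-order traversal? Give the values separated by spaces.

10 34 19 1 7 33 6 29 13

The first element of pre-order is the root; it splits in-order into left and right subtrees.
Root 13: left subtree has 8 nodes {10, 19, 34, 29, 1, 6, 7, 33}, right has 0 { }.
  Root 29: left subtree has 3 nodes {10, 19, 34}, right has 4 {1, 6, 7, 33}.
    Root 19: left subtree has 1 node {10}, right has 1 {34}.
    Root 6: left subtree has 1 node {1}, right has 2 {7, 33}.
      Root 33: left subtree has 1 node {7}, right has 0 { }.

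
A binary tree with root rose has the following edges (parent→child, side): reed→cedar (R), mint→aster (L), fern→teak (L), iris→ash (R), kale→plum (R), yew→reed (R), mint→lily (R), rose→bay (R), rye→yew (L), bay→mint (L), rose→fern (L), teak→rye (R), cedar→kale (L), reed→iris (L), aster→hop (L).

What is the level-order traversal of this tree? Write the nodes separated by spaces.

Level-order visits nodes level by level from the root, left to right within each level.
Level 0: rose
Level 1: fern, bay
Level 2: teak, mint
Level 3: rye, aster, lily
Level 4: yew, hop
Level 5: reed
Level 6: iris, cedar
Level 7: ash, kale
Level 8: plum

rose fern bay teak mint rye aster lily yew hop reed iris cedar ash kale plum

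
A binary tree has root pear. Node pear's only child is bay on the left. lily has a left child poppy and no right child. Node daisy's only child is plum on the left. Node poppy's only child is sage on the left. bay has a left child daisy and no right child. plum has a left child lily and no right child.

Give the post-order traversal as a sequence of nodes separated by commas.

sage, poppy, lily, plum, daisy, bay, pear

Post-order visits the left subtree, then the right subtree, then the node.
At pear: go left to bay.
  At bay: go left to daisy.
    At daisy: go left to plum.
      At plum: go left to lily.
        At lily: go left to poppy.
          At poppy: go left to sage.
            sage is a leaf — visit sage.
          At poppy: no right child.
          Visit poppy.
        At lily: no right child.
        Visit lily.
      At plum: no right child.
      Visit plum.
    At daisy: no right child.
    Visit daisy.
  At bay: no right child.
  Visit bay.
At pear: no right child.
Visit pear.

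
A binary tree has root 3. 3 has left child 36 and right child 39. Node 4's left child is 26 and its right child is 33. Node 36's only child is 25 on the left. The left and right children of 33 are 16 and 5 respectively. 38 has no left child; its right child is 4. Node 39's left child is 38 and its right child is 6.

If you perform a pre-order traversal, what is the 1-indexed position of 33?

8

Pre-order visits the node, then its left subtree, then its right subtree.
Visit 3.
At 3: go left to 36.
  Visit 36.
  At 36: go left to 25.
    25 is a leaf — visit 25.
  At 36: no right child.
At 3: go right to 39.
  Visit 39.
  At 39: go left to 38.
    Visit 38.
    At 38: no left child.
    At 38: go right to 4.
      Visit 4.
      At 4: go left to 26.
        26 is a leaf — visit 26.
      At 4: go right to 33.
        Visit 33.
        At 33: go left to 16.
          16 is a leaf — visit 16.
        At 33: go right to 5.
          5 is a leaf — visit 5.
  At 39: go right to 6.
    6 is a leaf — visit 6.
Full pre-order sequence: 3, 36, 25, 39, 38, 4, 26, 33, 16, 5, 6.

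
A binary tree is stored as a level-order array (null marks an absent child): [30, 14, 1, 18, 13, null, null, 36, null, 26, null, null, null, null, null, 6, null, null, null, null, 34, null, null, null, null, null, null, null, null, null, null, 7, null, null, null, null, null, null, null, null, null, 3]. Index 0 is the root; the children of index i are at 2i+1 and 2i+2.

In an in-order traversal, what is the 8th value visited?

34

In-order visits the left subtree, then the node, then the right subtree.
At 30: go left to 14.
  At 14: go left to 18.
    At 18: go left to 36.
      At 36: go left to 6.
        At 6: go left to 7.
          7 is a leaf — visit 7.
        Visit 6.
        At 6: no right child.
      Visit 36.
      At 36: no right child.
    Visit 18.
    At 18: no right child.
  Visit 14.
  At 14: go right to 13.
    At 13: go left to 26.
      At 26: no left child.
      Visit 26.
      At 26: go right to 34.
        At 34: go left to 3.
          3 is a leaf — visit 3.
        Visit 34.
        At 34: no right child.
    Visit 13.
    At 13: no right child.
Visit 30.
At 30: go right to 1.
  1 is a leaf — visit 1.
Full in-order sequence: 7, 6, 36, 18, 14, 26, 3, 34, 13, 30, 1.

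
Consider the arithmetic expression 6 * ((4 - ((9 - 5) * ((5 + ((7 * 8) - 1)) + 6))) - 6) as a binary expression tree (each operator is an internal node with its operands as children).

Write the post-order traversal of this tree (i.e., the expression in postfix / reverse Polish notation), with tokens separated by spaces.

6 4 9 5 - 5 7 8 * 1 - + 6 + * - 6 - *

Post-order on an expression tree gives postfix notation: for each operator, emit left operand, right operand, then the operator.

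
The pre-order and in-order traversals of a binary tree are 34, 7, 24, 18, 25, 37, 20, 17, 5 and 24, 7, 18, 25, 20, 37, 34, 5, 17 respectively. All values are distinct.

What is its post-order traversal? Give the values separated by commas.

24, 20, 37, 25, 18, 7, 5, 17, 34

The first element of pre-order is the root; it splits in-order into left and right subtrees.
Root 34: left subtree has 6 nodes {24, 7, 18, 25, 20, 37}, right has 2 {5, 17}.
  Root 7: left subtree has 1 node {24}, right has 4 {18, 25, 20, 37}.
    Root 18: left subtree has 0 nodes { }, right has 3 {25, 20, 37}.
      Root 25: left subtree has 0 nodes { }, right has 2 {20, 37}.
        Root 37: left subtree has 1 node {20}, right has 0 { }.
  Root 17: left subtree has 1 node {5}, right has 0 { }.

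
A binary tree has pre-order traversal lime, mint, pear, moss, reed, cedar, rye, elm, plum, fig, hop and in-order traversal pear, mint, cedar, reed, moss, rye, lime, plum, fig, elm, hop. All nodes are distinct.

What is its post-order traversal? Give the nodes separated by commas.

pear, cedar, reed, rye, moss, mint, fig, plum, hop, elm, lime

The first element of pre-order is the root; it splits in-order into left and right subtrees.
Root lime: left subtree has 6 nodes {pear, mint, cedar, reed, moss, rye}, right has 4 {plum, fig, elm, hop}.
  Root mint: left subtree has 1 node {pear}, right has 4 {cedar, reed, moss, rye}.
    Root moss: left subtree has 2 nodes {cedar, reed}, right has 1 {rye}.
      Root reed: left subtree has 1 node {cedar}, right has 0 { }.
  Root elm: left subtree has 2 nodes {plum, fig}, right has 1 {hop}.
    Root plum: left subtree has 0 nodes { }, right has 1 {fig}.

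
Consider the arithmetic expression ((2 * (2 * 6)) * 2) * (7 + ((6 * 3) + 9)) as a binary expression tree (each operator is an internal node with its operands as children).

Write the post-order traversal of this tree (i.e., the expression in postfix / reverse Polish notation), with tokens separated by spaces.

2 2 6 * * 2 * 7 6 3 * 9 + + *

Post-order on an expression tree gives postfix notation: for each operator, emit left operand, right operand, then the operator.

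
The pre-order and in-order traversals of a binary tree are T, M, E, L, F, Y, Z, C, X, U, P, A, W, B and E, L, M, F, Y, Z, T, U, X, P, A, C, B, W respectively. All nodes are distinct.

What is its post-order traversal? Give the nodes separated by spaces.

L E Z Y F M U A P X B W C T

The first element of pre-order is the root; it splits in-order into left and right subtrees.
Root T: left subtree has 6 nodes {E, L, M, F, Y, Z}, right has 7 {U, X, P, A, C, B, W}.
  Root M: left subtree has 2 nodes {E, L}, right has 3 {F, Y, Z}.
    Root E: left subtree has 0 nodes { }, right has 1 {L}.
    Root F: left subtree has 0 nodes { }, right has 2 {Y, Z}.
      Root Y: left subtree has 0 nodes { }, right has 1 {Z}.
  Root C: left subtree has 4 nodes {U, X, P, A}, right has 2 {B, W}.
    Root X: left subtree has 1 node {U}, right has 2 {P, A}.
      Root P: left subtree has 0 nodes { }, right has 1 {A}.
    Root W: left subtree has 1 node {B}, right has 0 { }.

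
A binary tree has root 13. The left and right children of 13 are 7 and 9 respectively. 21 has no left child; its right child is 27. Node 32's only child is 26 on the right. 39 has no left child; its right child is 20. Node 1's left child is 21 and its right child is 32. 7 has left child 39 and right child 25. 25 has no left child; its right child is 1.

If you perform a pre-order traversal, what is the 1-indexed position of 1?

6

Pre-order visits the node, then its left subtree, then its right subtree.
Visit 13.
At 13: go left to 7.
  Visit 7.
  At 7: go left to 39.
    Visit 39.
    At 39: no left child.
    At 39: go right to 20.
      20 is a leaf — visit 20.
  At 7: go right to 25.
    Visit 25.
    At 25: no left child.
    At 25: go right to 1.
      Visit 1.
      At 1: go left to 21.
        Visit 21.
        At 21: no left child.
        At 21: go right to 27.
          27 is a leaf — visit 27.
      At 1: go right to 32.
        Visit 32.
        At 32: no left child.
        At 32: go right to 26.
          26 is a leaf — visit 26.
At 13: go right to 9.
  9 is a leaf — visit 9.
Full pre-order sequence: 13, 7, 39, 20, 25, 1, 21, 27, 32, 26, 9.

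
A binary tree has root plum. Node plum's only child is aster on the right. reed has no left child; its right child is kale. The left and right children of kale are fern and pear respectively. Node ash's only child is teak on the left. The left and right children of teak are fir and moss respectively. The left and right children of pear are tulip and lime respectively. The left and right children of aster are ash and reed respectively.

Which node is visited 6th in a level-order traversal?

Level-order visits nodes level by level from the root, left to right within each level.
Level 0: plum
Level 1: aster
Level 2: ash, reed
Level 3: teak, kale
Level 4: fir, moss, fern, pear
Level 5: tulip, lime
Full level-order sequence: plum, aster, ash, reed, teak, kale, fir, moss, fern, pear, tulip, lime.

kale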